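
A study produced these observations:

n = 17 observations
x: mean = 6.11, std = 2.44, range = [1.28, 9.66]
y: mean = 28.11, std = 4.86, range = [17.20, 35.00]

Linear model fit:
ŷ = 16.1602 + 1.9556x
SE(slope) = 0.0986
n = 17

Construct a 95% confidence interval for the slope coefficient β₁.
The 95% CI for β₁ is (1.7454, 2.1658)

Confidence interval for the slope:

The 95% CI for β₁ is: β̂₁ ± t*(α/2, n-2) × SE(β̂₁)

Step 1: Find critical t-value
- Confidence level = 0.95
- Degrees of freedom = n - 2 = 17 - 2 = 15
- t*(α/2, 15) = 2.1314

Step 2: Calculate margin of error
Margin = 2.1314 × 0.0986 = 0.2102

Step 3: Construct interval
CI = 1.9556 ± 0.2102
CI = (1.7454, 2.1658)

Interpretation: intervals built this way capture the true β₁ in 95% of repeated samples; here the plausible range for the per-unit effect of x on y is 1.7454 to 2.1658.
Both endpoints are positive, so the data support a genuinely positive slope at this confidence level.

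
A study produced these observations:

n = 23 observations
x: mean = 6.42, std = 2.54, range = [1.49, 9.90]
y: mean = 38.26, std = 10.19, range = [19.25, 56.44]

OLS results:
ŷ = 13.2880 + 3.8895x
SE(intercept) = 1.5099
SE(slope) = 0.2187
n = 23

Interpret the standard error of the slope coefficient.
SE(slope) = 0.2187 measures the uncertainty in the estimated slope. The coefficient is estimated precisely (SE/|β̂₁| = 5.6%).

What SE measures:
- The standard error quantifies the sampling variability of the coefficient estimate
- It is the estimated standard deviation of β̂₁ across hypothetical repeated samples of the same size
- Smaller SE → more precise estimate

Relative precision:
- SE / |β̂₁| = 0.2187 / 3.8895 = 5.6%
- Rule of thumb (under 20%: precise; 20% to under 50%: moderately precise; 50% or more: imprecise) → precise

Link to interval estimation: a confidence interval for β₁ is β̂₁ ± t* × 0.2187, so SE sets the half-width per unit of t*.

What drives SE(β̂₁): wider spread of x values → smaller SE.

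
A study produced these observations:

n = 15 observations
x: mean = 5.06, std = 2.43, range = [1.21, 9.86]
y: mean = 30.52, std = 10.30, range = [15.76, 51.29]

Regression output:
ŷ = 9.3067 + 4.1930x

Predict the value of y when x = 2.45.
ŷ = 19.5796

Plug x = 2.45 into the fitted line:

ŷ = 9.3067 + 4.1930 × 2.45
ŷ = 9.3067 + 10.2729
ŷ = 19.5796

This is a point prediction; actual observations scatter around it by roughly the residual standard deviation.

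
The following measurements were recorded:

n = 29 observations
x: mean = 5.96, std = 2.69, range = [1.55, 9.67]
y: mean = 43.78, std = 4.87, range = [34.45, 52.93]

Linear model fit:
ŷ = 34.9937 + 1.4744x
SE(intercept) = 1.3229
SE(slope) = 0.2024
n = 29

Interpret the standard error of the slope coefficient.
The slope 1.4744 is pinned down to within about ±0.2024 (one SE) by these data — relative uncertainty 13.7%, i.e. precise.

What SE measures:
- The standard error quantifies the sampling variability of the coefficient estimate
- It is the estimated standard deviation of β̂₁ across hypothetical repeated samples of the same size
- Smaller SE → more precise estimate

Relative precision:
- SE / |β̂₁| = 0.2024 / 1.4744 = 13.7%
- Rule of thumb (under 20%: precise; 20% to under 50%: moderately precise; 50% or more: imprecise) → precise

Rough 95% range (±2 SE): 1.4744 ± 0.4048 → (1.0696, 1.8792).

What drives SE(β̂₁): more residual scatter → larger SE; wider spread of x values → smaller SE.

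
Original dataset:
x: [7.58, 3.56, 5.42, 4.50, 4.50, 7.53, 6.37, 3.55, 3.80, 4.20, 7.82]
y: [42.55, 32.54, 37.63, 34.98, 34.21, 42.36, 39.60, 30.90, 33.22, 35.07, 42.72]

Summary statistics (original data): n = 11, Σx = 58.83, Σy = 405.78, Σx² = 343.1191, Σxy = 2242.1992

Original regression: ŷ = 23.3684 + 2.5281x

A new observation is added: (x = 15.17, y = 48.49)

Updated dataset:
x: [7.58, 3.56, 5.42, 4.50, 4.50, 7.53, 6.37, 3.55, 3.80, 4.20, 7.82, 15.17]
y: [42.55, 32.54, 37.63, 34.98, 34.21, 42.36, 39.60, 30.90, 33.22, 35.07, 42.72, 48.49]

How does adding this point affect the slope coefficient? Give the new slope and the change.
New slope β₁ = 1.5093 versus 2.5281 before: a change of -1.0188 (-40.3%).

x = 15.17 lies well outside the original x-range [3.55, 7.82] (x̄ ≈ 5.35), so this observation has high leverage and can move the slope substantially.

Step 1: Update the sums with the new point (n goes from 11 to 12)
Σx  = 58.83 + 15.17 = 74.00
Σy  = 405.78 + 48.49 = 454.27
Σx² = 343.1191 + 15.17² = 343.1191 + 230.1289 = 573.2480
Σxy = 2242.1992 + 15.17×48.49 = 2242.1992 + 735.5933 = 2977.7925

Step 2: Recompute the slope with b₁ = (nΣxy − ΣxΣy) / (nΣx² − (Σx)²)
Numerator   = 12×2977.7925 − 74.00×454.27 = 35733.5100 − 33615.9800 = 2117.5300
Denominator = 12×573.2480 − 74.00² = 6878.9760 − 5476.0000 = 1402.9760
b₁(new) = 2117.5300 / 1402.9760 = 1.5093

(Same formula on the original sums: (11×2242.1992 − 58.83×405.78) / (11×343.1191 − 58.83²) = 792.1538 / 313.3412 = 2.5281, matching the given fit.)

Step 3: Change in slope
Δβ₁ = 1.5093 − 2.5281 = -1.0188
Relative change = -1.0188 / 2.5281 × 100% = -40.3%
→ the slope decreases when the point is added.

Because the point sits below the extension of the original line at a high-leverage x, it tilts the fit down.
In practice: check such a point for data-entry or measurement error.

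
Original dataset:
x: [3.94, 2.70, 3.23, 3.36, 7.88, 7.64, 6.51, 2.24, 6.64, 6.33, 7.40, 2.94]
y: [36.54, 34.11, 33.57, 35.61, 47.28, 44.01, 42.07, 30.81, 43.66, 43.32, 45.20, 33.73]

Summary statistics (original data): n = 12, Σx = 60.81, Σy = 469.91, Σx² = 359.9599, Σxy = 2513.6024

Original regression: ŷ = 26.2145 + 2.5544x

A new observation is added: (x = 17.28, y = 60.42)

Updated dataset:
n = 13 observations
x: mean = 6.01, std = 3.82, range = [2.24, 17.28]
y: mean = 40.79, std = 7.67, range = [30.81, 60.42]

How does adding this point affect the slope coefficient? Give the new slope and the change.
Adding the point moves β₁ from 2.5544 to 1.9633, i.e. it decreases by 0.5911 (-23.1%).

The new point has HIGH LEVERAGE: x = 17.28 is far from the original mean x̄ = 60.81/12 ≈ 5.07 (original range [2.24, 7.88]).

Step 1: Update the sums with the new point (n goes from 12 to 13)
Σx  = 60.81 + 17.28 = 78.09
Σy  = 469.91 + 60.42 = 530.33
Σx² = 359.9599 + 17.28² = 359.9599 + 298.5984 = 658.5583
Σxy = 2513.6024 + 17.28×60.42 = 2513.6024 + 1044.0576 = 3557.6600

Step 2: Recompute the slope with b₁ = (nΣxy − ΣxΣy) / (nΣx² − (Σx)²)
Numerator   = 13×3557.6600 − 78.09×530.33 = 46249.5800 − 41413.4697 = 4836.1103
Denominator = 13×658.5583 − 78.09² = 8561.2579 − 6098.0481 = 2463.2098
b₁(new) = 4836.1103 / 2463.2098 = 1.9633

(Same formula on the original sums: (12×2513.6024 − 60.81×469.91) / (12×359.9599 − 60.81²) = 1588.0017 / 621.6627 = 2.5544, matching the given fit.)

Step 3: Change in slope
Δβ₁ = 1.9633 − 2.5544 = -0.5911
Relative change = -0.5911 / 2.5544 × 100% = -23.1%
→ the slope decreases when the point is added.

A high-leverage point only changes the slope if it is off the original line; here y = 60.42 is below the original trend, so the slope decreases.
In practice: refit with and without it and report both if conclusions differ; check such a point for data-entry or measurement error.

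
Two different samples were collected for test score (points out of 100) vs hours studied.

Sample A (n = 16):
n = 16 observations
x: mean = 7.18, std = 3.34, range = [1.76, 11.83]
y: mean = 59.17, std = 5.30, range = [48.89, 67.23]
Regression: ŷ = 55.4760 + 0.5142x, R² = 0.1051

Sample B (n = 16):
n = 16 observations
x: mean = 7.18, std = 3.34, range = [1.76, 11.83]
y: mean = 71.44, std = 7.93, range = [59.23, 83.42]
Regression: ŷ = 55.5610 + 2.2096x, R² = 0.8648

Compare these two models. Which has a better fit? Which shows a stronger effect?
Model B has the better fit (R² = 0.8648 vs 0.1051). Model B shows the stronger effect (|β₁| = 2.2096 vs 0.5142).

Model Comparison:

Which explains more variance? (R²)
- Model A: R² = 0.1051 → 10.51% of variance in test score explained
- Model B: R² = 0.8648 → 86.48% of variance in test score explained
- 0.8648 > 0.1051 → Model B has the better fit

Strength of effect — compare |β₁|:
- Model A: β₁ = 0.5142 → predicted test score rises 0.5142 points per additional hour of study time
- Model B: β₁ = 2.2096 → predicted test score rises 2.2096 points per additional hour of study time
- |0.5142| < |2.2096| → Model B shows the stronger marginal effect

Note: The two samples could reflect different populations, time periods, or measurement quality.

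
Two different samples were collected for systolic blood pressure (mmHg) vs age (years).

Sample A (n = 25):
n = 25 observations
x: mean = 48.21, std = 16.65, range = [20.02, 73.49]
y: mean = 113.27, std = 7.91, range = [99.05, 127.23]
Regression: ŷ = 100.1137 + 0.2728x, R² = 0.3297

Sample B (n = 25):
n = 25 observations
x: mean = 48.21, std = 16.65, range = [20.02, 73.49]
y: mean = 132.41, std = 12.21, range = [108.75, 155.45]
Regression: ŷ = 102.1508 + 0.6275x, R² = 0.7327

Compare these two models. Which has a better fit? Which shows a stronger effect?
Model B has the better fit (R² = 0.7327 vs 0.3297). Model B shows the stronger effect (|β₁| = 0.6275 vs 0.2728).

Model Comparison:

Goodness of fit (R²):
- Model A: R² = 0.3297 → 32.97% of variance in blood pressure explained
- Model B: R² = 0.7327 → 73.27% of variance in blood pressure explained
- 0.7327 > 0.3297 → Model B has the better fit

Which has the larger per-year effect? (|β₁|)
- Model A: β₁ = 0.2728 → predicted blood pressure rises 0.2728 mmHg per additional year of age
- Model B: β₁ = 0.6275 → predicted blood pressure rises 0.6275 mmHg per additional year of age
- |0.2728| < |0.6275| → Model B shows the stronger marginal effect

Note: R² measures how tightly points cluster around the line; β₁ measures how steep the line is — they answer different questions.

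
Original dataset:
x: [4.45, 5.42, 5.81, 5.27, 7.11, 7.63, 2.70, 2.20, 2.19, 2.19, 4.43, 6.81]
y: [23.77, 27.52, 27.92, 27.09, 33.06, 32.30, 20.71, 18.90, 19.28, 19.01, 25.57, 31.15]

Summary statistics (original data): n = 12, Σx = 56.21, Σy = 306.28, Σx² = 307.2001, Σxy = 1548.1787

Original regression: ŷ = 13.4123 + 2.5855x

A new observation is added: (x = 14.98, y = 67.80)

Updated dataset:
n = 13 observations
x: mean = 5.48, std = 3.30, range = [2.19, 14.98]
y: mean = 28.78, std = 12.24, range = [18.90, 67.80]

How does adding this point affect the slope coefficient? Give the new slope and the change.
The slope changes from 2.5855 to 3.6352 (change of +1.0497, or +40.6%).

The new point has HIGH LEVERAGE: x = 14.98 is far from the original mean x̄ = 56.21/12 ≈ 4.68 (original range [2.19, 7.63]).

Step 1: Update the sums with the new point (n goes from 12 to 13)
Σx  = 56.21 + 14.98 = 71.19
Σy  = 306.28 + 67.80 = 374.08
Σx² = 307.2001 + 14.98² = 307.2001 + 224.4004 = 531.6005
Σxy = 1548.1787 + 14.98×67.80 = 1548.1787 + 1015.6440 = 2563.8227

Step 2: Recompute the slope with b₁ = (nΣxy − ΣxΣy) / (nΣx² − (Σx)²)
Numerator   = 13×2563.8227 − 71.19×374.08 = 33329.6951 − 26630.7552 = 6698.9399
Denominator = 13×531.6005 − 71.19² = 6910.8065 − 5068.0161 = 1842.7904
b₁(new) = 6698.9399 / 1842.7904 = 3.6352

(Same formula on the original sums: (12×1548.1787 − 56.21×306.28) / (12×307.2001 − 56.21²) = 1362.1456 / 526.8371 = 2.5855, matching the given fit.)

Step 3: Change in slope
Δβ₁ = 3.6352 − 2.5855 = +1.0497
Relative change = +1.0497 / 2.5855 × 100% = +40.6%
→ the slope increases when the point is added.

Because the point sits above the extension of the original line at a high-leverage x, it tilts the fit up.
In practice: refit with and without it and report both if conclusions differ; examine leverage (hᵢ) and Cook's distance rather than deleting it automatically.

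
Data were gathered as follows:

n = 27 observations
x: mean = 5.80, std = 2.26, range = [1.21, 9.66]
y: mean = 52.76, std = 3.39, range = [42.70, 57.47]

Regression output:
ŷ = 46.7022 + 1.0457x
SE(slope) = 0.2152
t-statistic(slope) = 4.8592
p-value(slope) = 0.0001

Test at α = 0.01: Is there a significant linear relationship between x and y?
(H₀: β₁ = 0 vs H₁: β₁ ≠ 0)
Since p-value = 0.0001 < α = 0.01, reject H₀ — the slope is significantly different from 0.

Hypothesis test for the slope coefficient:

H₀: β₁ = 0 (no linear relationship)
H₁: β₁ ≠ 0 (linear relationship exists)

Test statistic: t = β̂₁ / SE(β̂₁) = 1.0457 / 0.2152 = 4.8592

The p-value (0.0001) is the probability, under H₀, of a t-statistic at least as extreme as |t| = 4.8592 (two-sided, df = n − 2 = 25).

Decision rule: reject H₀ if p-value < α.
p-value = 0.0001 < α = 0.01 → reject H₀.

There is sufficient evidence at the 1% significance level to conclude that a linear relationship exists between x and y.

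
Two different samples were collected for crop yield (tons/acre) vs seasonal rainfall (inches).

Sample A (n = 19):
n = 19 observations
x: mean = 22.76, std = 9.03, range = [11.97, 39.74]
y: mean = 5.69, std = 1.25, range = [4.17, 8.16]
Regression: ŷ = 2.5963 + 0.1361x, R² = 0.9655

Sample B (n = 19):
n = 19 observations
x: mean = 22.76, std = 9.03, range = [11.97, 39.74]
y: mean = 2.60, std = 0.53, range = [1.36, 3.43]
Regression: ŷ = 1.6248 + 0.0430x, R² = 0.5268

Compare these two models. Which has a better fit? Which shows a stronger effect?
Model A has the better fit (R² = 0.9655 vs 0.5268). Model A shows the stronger effect (|β₁| = 0.1361 vs 0.0430).

Model Comparison:

Which explains more variance? (R²)
- Model A: R² = 0.9655 → 96.55% of variance in crop yield explained
- Model B: R² = 0.5268 → 52.68% of variance in crop yield explained
- 0.9655 > 0.5268 → Model A has the better fit

Strength of effect — compare |β₁|:
- Model A: β₁ = 0.1361 → predicted crop yield rises 0.1361 tons/acre per additional inch of rainfall
- Model B: β₁ = 0.0430 → predicted crop yield rises 0.0430 tons/acre per additional inch of rainfall
- |0.1361| > |0.0430| → Model A shows the stronger marginal effect

Notes:
- A better fit (higher R²) doesn't necessarily mean a more important relationship.
- The two samples could reflect different populations, time periods, or measurement quality.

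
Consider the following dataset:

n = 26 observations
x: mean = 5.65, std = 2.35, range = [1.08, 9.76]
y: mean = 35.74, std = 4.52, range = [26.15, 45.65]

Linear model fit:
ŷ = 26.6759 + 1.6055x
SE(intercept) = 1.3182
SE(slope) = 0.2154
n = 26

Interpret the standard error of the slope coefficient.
SE(slope) = 0.2154 measures the uncertainty in the estimated slope. The coefficient is estimated precisely (SE/|β̂₁| = 13.4%).

What SE measures:
- The standard error quantifies the sampling variability of the coefficient estimate
- It is the estimated standard deviation of β̂₁ across hypothetical repeated samples of the same size
- Smaller SE → more precise estimate

Relative precision:
- SE / |β̂₁| = 0.2154 / 1.6055 = 13.4%
- Rule of thumb (under 20%: precise; 20% to under 50%: moderately precise; 50% or more: imprecise) → precise

Rough 95% range (±2 SE): 1.6055 ± 0.4308 → (1.1747, 2.0363).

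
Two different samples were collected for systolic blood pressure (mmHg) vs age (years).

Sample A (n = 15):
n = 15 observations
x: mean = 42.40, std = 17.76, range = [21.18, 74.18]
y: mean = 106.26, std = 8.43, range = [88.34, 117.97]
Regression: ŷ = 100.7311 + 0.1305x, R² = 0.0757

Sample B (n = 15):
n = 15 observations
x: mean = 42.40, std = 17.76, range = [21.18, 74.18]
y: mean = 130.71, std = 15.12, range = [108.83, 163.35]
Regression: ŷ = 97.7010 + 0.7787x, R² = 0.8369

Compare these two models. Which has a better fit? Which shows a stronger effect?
Model B has the better fit (R² = 0.8369 vs 0.0757). Model B shows the stronger effect (|β₁| = 0.7787 vs 0.1305).

Model Comparison:

Which explains more variance? (R²)
- Model A: R² = 0.0757 → 7.57% of variance in blood pressure explained
- Model B: R² = 0.8369 → 83.69% of variance in blood pressure explained
- 0.8369 > 0.0757 → Model B has the better fit

Which has the larger per-year effect? (|β₁|)
- Model A: β₁ = 0.1305 → predicted blood pressure rises 0.1305 mmHg per additional year of age
- Model B: β₁ = 0.7787 → predicted blood pressure rises 0.7787 mmHg per additional year of age
- |0.1305| < |0.7787| → Model B shows the stronger marginal effect

Note: R² measures how tightly points cluster around the line; β₁ measures how steep the line is — they answer different questions.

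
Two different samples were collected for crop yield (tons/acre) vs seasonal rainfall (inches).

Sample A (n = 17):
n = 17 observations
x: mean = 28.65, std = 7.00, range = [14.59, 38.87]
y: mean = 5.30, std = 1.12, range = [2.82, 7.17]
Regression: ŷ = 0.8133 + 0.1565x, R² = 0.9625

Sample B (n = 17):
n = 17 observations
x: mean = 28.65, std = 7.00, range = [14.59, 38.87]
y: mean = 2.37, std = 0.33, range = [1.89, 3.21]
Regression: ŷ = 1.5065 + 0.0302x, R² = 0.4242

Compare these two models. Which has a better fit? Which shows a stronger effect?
Model A has the better fit (R² = 0.9625 vs 0.4242). Model A shows the stronger effect (|β₁| = 0.1565 vs 0.0302).

Model Comparison:

Goodness of fit (R²):
- Model A: R² = 0.9625 → 96.25% of variance in crop yield explained
- Model B: R² = 0.4242 → 42.42% of variance in crop yield explained
- 0.9625 > 0.4242 → Model A has the better fit

Effect size (slope magnitude):
- Model A: β₁ = 0.1565 → predicted crop yield rises 0.1565 tons/acre per additional inch of rainfall
- Model B: β₁ = 0.0302 → predicted crop yield rises 0.0302 tons/acre per additional inch of rainfall
- |0.1565| > |0.0302| → Model A shows the stronger marginal effect

Note: The two samples could reflect different populations, time periods, or measurement quality.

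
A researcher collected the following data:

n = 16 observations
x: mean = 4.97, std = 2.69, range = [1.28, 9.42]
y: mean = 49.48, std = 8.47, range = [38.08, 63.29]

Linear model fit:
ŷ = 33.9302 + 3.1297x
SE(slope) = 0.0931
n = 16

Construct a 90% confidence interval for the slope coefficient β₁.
The 90% CI for β₁ is (2.9657, 3.2937)

Confidence interval for the slope:

The 90% CI for β₁ is: β̂₁ ± t*(α/2, n-2) × SE(β̂₁)

Step 1: Find critical t-value
- Confidence level = 0.9
- Degrees of freedom = n - 2 = 16 - 2 = 14
- t*(α/2, 14) = 1.7613

Step 2: Calculate margin of error
Margin = 1.7613 × 0.0931 = 0.1640

Step 3: Construct interval
CI = 3.1297 ± 0.1640
CI = (2.9657, 3.2937)

Interpretation: We are 90% confident that the true slope β₁ lies between 2.9657 and 3.2937.
Both endpoints are positive, so the data support a genuinely positive slope at this confidence level.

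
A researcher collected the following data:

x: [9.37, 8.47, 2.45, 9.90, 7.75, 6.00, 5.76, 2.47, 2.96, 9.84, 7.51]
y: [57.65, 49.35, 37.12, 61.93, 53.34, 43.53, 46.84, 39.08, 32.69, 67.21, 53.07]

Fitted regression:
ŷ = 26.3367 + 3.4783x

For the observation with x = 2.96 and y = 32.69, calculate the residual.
Residual = -3.9425

The residual is the difference between the actual value and the predicted value:

Residual = y - ŷ

Step 1: Calculate predicted value
ŷ = 26.3367 + 3.4783 × 2.96
ŷ = 36.6325

Step 2: Calculate residual
Residual = 32.69 - 36.6325
Residual = -3.9425

Interpretation: the model overestimates the actual value by 3.9425 at this point (negative residual → observation lies below the fitted line).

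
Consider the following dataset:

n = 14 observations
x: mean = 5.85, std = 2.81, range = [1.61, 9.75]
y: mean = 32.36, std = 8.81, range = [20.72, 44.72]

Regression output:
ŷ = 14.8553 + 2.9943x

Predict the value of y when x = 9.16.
ŷ = 42.2831

x = 9.16 lies inside the observed range [1.61, 9.75], so the fitted equation applies directly:

ŷ = 14.8553 + 2.9943 × 9.16
ŷ = 14.8553 + 27.4278
ŷ = 42.2831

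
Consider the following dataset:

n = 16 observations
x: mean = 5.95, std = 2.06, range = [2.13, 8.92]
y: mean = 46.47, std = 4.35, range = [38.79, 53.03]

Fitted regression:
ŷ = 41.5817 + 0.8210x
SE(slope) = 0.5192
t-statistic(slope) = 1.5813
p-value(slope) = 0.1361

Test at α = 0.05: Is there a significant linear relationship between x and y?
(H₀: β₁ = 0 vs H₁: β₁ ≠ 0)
Fail to reject H₀: p-value = 0.1361 ≥ α = 0.05. The linear relationship is not significant at the 5% level.

Hypothesis test for the slope coefficient:

H₀: β₁ = 0 (no linear relationship)
H₁: β₁ ≠ 0 (linear relationship exists)

Test statistic: t = β̂₁ / SE(β̂₁) = 0.8210 / 0.5192 = 1.5813

The p-value (0.1361) is the probability, under H₀, of a t-statistic at least as extreme as |t| = 1.5813 (two-sided, df = n − 2 = 14).

Decision rule: reject H₀ if p-value < α.
p-value = 0.1361 ≥ α = 0.05 → fail to reject H₀.

There is not sufficient evidence at the 5% significance level to conclude that a linear relationship exists between x and y.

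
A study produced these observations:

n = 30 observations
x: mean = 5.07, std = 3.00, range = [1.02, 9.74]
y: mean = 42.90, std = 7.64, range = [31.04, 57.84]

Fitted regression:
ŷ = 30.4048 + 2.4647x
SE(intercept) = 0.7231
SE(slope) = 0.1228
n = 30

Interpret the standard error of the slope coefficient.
The slope 2.4647 is pinned down to within about ±0.1228 (one SE) by these data — relative uncertainty 5.0%, i.e. precise.

SE(β̂₁) = s / √Sxx, where s is the residual standard deviation and Sxx = Σ(x − x̄)². It is the yardstick for how far β̂₁ = 2.4647 could plausibly be from the true slope.

Relative precision:
- SE / |β̂₁| = 0.1228 / 2.4647 = 5.0%
- Rule of thumb (under 20%: precise; 20% to under 50%: moderately precise; 50% or more: imprecise) → precise

Link to the t-test: t = β̂₁ / SE(β̂₁) = 2.4647 / 0.1228 = 20.0708, the statistic for H₀: β₁ = 0.

What drives SE(β̂₁): more residual scatter → larger SE; larger n (here n = 30) → smaller SE.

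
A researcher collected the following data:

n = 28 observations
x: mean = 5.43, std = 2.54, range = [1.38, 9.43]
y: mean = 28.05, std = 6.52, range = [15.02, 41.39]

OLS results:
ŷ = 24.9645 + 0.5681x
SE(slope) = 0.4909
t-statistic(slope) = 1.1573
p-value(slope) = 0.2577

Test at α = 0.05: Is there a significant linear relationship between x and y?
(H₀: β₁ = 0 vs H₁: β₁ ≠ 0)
p-value = 0.2577 ≥ α = 0.05, so we fail to reject H₀. The relationship is not significant.

Hypothesis test for the slope coefficient:

H₀: β₁ = 0 (no linear relationship)
H₁: β₁ ≠ 0 (linear relationship exists)

Test statistic: t = β̂₁ / SE(β̂₁) = 0.5681 / 0.4909 = 1.1573

With df = 26, the two-sided p-value for |t| = 1.1573 is 0.2577.

Decision rule: reject H₀ if p-value < α.
p-value = 0.2577 ≥ α = 0.05 → fail to reject H₀.

At α = 0.05 the data do not provide convincing evidence of a nonzero slope.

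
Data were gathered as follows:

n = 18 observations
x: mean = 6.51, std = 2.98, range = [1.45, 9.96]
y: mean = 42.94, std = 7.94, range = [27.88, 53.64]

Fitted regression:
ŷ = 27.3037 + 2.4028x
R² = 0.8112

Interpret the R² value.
R² = 0.8112 means 81.12% of the variation in y is explained by the linear relationship with x. This indicates a strong fit.

R² (coefficient of determination) measures the proportion of variance in y explained by the regression model.

Here R² = 0.8112:
- Explained: 81.12% of the variation in y
- Unexplained (residual): 100% − 81.12% = 18.88%
- Rule of thumb (below 0.3 weak; 0.3 to below 0.7 moderate; 0.7 and above strong) → strong

Note: R² never decreases when predictors are added, so it should not be used alone to compare models of different size.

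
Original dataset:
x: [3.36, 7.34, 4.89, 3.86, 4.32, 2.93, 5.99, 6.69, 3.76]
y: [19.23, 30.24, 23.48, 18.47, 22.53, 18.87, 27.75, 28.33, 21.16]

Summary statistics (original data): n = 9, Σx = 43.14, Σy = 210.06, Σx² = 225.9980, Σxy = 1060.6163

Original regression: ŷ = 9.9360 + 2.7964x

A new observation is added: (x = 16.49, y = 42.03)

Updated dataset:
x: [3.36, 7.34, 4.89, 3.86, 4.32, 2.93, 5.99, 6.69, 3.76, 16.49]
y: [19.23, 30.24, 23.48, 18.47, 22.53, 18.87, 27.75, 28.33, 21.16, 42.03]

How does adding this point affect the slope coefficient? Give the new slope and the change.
Adding the point moves β₁ from 2.7964 to 1.7597, i.e. it decreases by 1.0367 (-37.1%).

The new point has HIGH LEVERAGE: x = 16.49 is far from the original mean x̄ = 43.14/9 ≈ 4.79 (original range [2.93, 7.34]).

Step 1: Update the sums with the new point (n goes from 9 to 10)
Σx  = 43.14 + 16.49 = 59.63
Σy  = 210.06 + 42.03 = 252.09
Σx² = 225.9980 + 16.49² = 225.9980 + 271.9201 = 497.9181
Σxy = 1060.6163 + 16.49×42.03 = 1060.6163 + 693.0747 = 1753.6910

Step 2: Recompute the slope with b₁ = (nΣxy − ΣxΣy) / (nΣx² − (Σx)²)
Numerator   = 10×1753.6910 − 59.63×252.09 = 17536.9100 − 15032.1267 = 2504.7833
Denominator = 10×497.9181 − 59.63² = 4979.1810 − 3555.7369 = 1423.4441
b₁(new) = 2504.7833 / 1423.4441 = 1.7597

(Same formula on the original sums: (9×1060.6163 − 43.14×210.06) / (9×225.9980 − 43.14²) = 483.5583 / 172.9224 = 2.7964, matching the given fit.)

Step 3: Change in slope
Δβ₁ = 1.7597 − 2.7964 = -1.0367
Relative change = -1.0367 / 2.7964 × 100% = -37.1%
→ the slope decreases when the point is added.

A high-leverage point only changes the slope if it is off the original line; here y = 42.03 is below the original trend, so the slope decreases.
In practice: refit with and without it and report both if conclusions differ.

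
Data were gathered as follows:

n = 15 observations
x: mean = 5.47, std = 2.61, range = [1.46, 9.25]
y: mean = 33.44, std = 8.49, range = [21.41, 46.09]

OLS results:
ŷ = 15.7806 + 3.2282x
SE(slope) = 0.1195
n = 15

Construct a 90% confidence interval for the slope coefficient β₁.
The 90% CI for β₁ is (3.0166, 3.4398)

Confidence interval for the slope:

The 90% CI for β₁ is: β̂₁ ± t*(α/2, n-2) × SE(β̂₁)

Step 1: Find critical t-value
- Confidence level = 0.9
- Degrees of freedom = n - 2 = 15 - 2 = 13
- t*(α/2, 13) = 1.7709

Step 2: Calculate margin of error
Margin = 1.7709 × 0.1195 = 0.2116

Step 3: Construct interval
CI = 3.2282 ± 0.2116
CI = (3.0166, 3.4398)

Interpretation: intervals built this way capture the true β₁ in 90% of repeated samples; here the plausible range for the per-unit effect of x on y is 3.0166 to 3.4398.
Both endpoints are positive, so the data support a genuinely positive slope at this confidence level.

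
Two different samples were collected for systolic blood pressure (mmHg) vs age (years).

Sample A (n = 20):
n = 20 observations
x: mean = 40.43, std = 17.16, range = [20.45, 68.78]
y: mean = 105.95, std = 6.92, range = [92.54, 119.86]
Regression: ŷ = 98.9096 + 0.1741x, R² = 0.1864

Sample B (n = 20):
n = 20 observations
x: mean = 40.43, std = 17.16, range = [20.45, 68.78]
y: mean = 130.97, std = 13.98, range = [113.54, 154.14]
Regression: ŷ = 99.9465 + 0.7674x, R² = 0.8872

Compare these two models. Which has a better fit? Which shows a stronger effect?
Model B has the better fit (R² = 0.8872 vs 0.1864). Model B shows the stronger effect (|β₁| = 0.7674 vs 0.1741).

Model Comparison:

Fit — compare R²:
- Model A: R² = 0.1864 → 18.64% of variance in blood pressure explained
- Model B: R² = 0.8872 → 88.72% of variance in blood pressure explained
- 0.8872 > 0.1864 → Model B has the better fit

Strength of effect — compare |β₁|:
- Model A: β₁ = 0.1741 → predicted blood pressure rises 0.1741 mmHg per additional year of age
- Model B: β₁ = 0.7674 → predicted blood pressure rises 0.7674 mmHg per additional year of age
- |0.1741| < |0.7674| → Model B shows the stronger marginal effect

Notes:
- R² measures how tightly points cluster around the line; β₁ measures how steep the line is — they answer different questions.
- The two samples could reflect different populations, time periods, or measurement quality.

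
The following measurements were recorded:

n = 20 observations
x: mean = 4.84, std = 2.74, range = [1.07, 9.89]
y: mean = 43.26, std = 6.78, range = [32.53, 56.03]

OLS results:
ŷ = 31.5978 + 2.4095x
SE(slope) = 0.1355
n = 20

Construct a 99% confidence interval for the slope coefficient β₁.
The 99% CI for β₁ is (2.0195, 2.7995)

Confidence interval for the slope:

The 99% CI for β₁ is: β̂₁ ± t*(α/2, n-2) × SE(β̂₁)

Step 1: Find critical t-value
- Confidence level = 0.99
- Degrees of freedom = n - 2 = 20 - 2 = 18
- t*(α/2, 18) = 2.8784

Step 2: Calculate margin of error
Margin = 2.8784 × 0.1355 = 0.3900

Step 3: Construct interval
CI = 2.4095 ± 0.3900
CI = (2.0195, 2.7995)

Interpretation: each one-unit increase in x is associated with a change in mean y of between 2.0195 and 2.7995, with 99% confidence.
Both endpoints are positive, so the data support a genuinely positive slope at this confidence level.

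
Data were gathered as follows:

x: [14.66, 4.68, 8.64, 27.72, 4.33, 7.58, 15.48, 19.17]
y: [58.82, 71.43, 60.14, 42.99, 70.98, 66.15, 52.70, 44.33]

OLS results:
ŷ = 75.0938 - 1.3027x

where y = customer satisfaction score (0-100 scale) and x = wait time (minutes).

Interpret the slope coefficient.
On average, satisfaction score is about 1.3027 points lower for every extra minute of wait time.

The slope β₁ = -1.3027 gives the rate at which the fitted satisfaction score changes with wait time.

Interpretation:
- Wait time up by 1 minute → predicted satisfaction score decreases by 1.3027 points
- This is a linear approximation: the same per-unit change is assumed across the whole observed x range
- The slope describes association in these data, not necessarily a causal effect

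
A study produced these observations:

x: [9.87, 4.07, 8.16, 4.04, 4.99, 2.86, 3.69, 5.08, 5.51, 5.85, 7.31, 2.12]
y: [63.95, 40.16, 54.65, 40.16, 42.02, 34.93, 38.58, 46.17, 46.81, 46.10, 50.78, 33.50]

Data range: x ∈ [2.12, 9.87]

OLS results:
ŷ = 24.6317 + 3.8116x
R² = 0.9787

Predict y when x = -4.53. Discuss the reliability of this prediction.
ŷ = 7.3652, but this is extrapolation (below the data range [2.12, 9.87]) and may be unreliable.

Prediction calculation:
ŷ = 24.6317 + 3.8116 × (-4.53)
ŷ = 7.3652

Reliability:
- Data range: x ∈ [2.12, 9.87]
- Prediction point: x = -4.53 is 6.65 units below the observed range → this is EXTRAPOLATION, not interpolation

Why that matters here:
- The linear relationship may not hold outside the observed range
- Real relationships often flatten, saturate, or turn nonlinear at extremes
- There are no observations near this x to validate the fitted line there

A defensible statement: 'if the linear trend continued to x = -4.53, y would be about 7.3652' — the premise is untested.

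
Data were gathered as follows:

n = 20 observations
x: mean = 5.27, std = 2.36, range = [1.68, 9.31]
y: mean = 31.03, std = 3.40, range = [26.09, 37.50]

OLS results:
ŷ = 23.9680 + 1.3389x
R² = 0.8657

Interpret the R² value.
R² = 0.8657 means 86.57% of the variation in y is explained by the linear relationship with x. This indicates a strong fit.

The coefficient of determination R² is the fraction of the total variation in y that the fitted line accounts for.

Here R² = 0.8657:
- Explained: 86.57% of the variation in y
- Unexplained (residual): 100% − 86.57% = 13.43%
- Rule of thumb (below 0.3 weak; 0.3 to below 0.7 moderate; 0.7 and above strong) → strong

Equivalently, for simple linear regression R² = r², so |r| = √0.8657 ≈ 0.9304.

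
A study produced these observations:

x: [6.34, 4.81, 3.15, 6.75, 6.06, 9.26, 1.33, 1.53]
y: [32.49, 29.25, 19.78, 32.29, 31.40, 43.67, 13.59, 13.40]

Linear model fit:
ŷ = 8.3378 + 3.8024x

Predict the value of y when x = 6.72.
ŷ = 33.8899

Plug x = 6.72 into the fitted line:

ŷ = 8.3378 + 3.8024 × 6.72
ŷ = 8.3378 + 25.5521
ŷ = 33.8899

This is a point prediction; actual observations scatter around it by roughly the residual standard deviation.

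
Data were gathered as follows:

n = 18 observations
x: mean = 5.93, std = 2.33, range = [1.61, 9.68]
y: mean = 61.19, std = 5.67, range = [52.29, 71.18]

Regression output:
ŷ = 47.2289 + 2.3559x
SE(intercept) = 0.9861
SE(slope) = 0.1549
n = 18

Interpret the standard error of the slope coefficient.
SE(β̂₁) = 0.1549 is the estimated standard deviation of the slope estimate across repeated samples; relative to β̂₁ = 2.3559 that is 6.6%, a precise estimate.

SE(β̂₁) = s / √Sxx, where s is the residual standard deviation and Sxx = Σ(x − x̄)². It is the yardstick for how far β̂₁ = 2.3559 could plausibly be from the true slope.

Relative precision:
- SE / |β̂₁| = 0.1549 / 2.3559 = 6.6%
- Rule of thumb (under 20%: precise; 20% to under 50%: moderately precise; 50% or more: imprecise) → precise

Link to interval estimation: a confidence interval for β₁ is β̂₁ ± t* × 0.1549, so SE sets the half-width per unit of t*.

What drives SE(β̂₁): larger n (here n = 18) → smaller SE; more residual scatter → larger SE; wider spread of x values → smaller SE.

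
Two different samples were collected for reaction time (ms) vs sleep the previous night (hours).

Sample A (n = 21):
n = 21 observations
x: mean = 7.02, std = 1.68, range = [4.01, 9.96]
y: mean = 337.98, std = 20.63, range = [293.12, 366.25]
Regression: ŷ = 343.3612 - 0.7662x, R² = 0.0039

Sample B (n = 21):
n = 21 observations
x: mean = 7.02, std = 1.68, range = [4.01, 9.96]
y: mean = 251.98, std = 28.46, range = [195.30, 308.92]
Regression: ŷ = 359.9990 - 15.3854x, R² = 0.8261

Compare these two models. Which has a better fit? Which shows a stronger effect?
Model B has the better fit (R² = 0.8261 vs 0.0039). Model B shows the stronger effect (|β₁| = 15.3854 vs 0.7662).

Model Comparison:

Fit — compare R²:
- Model A: R² = 0.0039 → 0.39% of variance in reaction time explained
- Model B: R² = 0.8261 → 82.61% of variance in reaction time explained
- 0.8261 > 0.0039 → Model B has the better fit

Effect size (slope magnitude):
- Model A: β₁ = -0.7662 → predicted reaction time falls 0.7662 ms per additional hour of sleep
- Model B: β₁ = -15.3854 → predicted reaction time falls 15.3854 ms per additional hour of sleep
- |-0.7662| < |-15.3854| → Model B shows the stronger marginal effect

Note: The two samples could reflect different populations, time periods, or measurement quality.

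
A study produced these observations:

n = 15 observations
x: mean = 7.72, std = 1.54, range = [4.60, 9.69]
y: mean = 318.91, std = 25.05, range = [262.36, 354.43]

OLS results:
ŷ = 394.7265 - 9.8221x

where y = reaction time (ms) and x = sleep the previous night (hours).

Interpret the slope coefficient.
On average, reaction time is about 9.8221 ms lower for every extra hour of sleep.

The slope β₁ = -9.8221 gives the rate at which the fitted reaction time changes with sleep.

Interpretation:
- Sleep up by 1 hour → predicted reaction time decreases by 9.8221 ms
- The effect is assumed constant over the observed range of x (linearity)
- The sign (−) gives the direction; the magnitude 9.8221 gives the size of the effect per hour

(β₀ = 394.7265 is the fitted value at x = 0 and is not part of the slope interpretation.)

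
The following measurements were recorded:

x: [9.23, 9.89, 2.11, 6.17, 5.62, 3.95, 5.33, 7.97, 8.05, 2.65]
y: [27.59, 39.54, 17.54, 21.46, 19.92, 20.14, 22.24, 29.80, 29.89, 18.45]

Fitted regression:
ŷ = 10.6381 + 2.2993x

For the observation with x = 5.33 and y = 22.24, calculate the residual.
Residual = -0.6534

The residual is the difference between the actual value and the predicted value:

Residual = y - ŷ

Step 1: Calculate predicted value
ŷ = 10.6381 + 2.2993 × 5.33
ŷ = 22.8934

Step 2: Calculate residual
Residual = 22.24 - 22.8934
Residual = -0.6534

The residual is negative, so the observed y = 22.24 sits below the regression line (the line overestimates it by 0.6534).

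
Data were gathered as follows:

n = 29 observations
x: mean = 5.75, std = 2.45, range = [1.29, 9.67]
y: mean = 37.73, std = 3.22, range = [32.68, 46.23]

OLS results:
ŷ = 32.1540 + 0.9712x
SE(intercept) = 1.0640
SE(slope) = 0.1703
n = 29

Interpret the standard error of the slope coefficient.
SE(slope) = 0.1703 measures the uncertainty in the estimated slope. The coefficient is estimated precisely (SE/|β̂₁| = 17.5%).

What SE measures:
- The standard error quantifies the sampling variability of the coefficient estimate
- It is the estimated standard deviation of β̂₁ across hypothetical repeated samples of the same size
- Smaller SE → more precise estimate

Relative precision:
- SE / |β̂₁| = 0.1703 / 0.9712 = 17.5%
- Rule of thumb (under 20%: precise; 20% to under 50%: moderately precise; 50% or more: imprecise) → precise

Link to the t-test: t = β̂₁ / SE(β̂₁) = 0.9712 / 0.1703 = 5.7029, the statistic for H₀: β₁ = 0.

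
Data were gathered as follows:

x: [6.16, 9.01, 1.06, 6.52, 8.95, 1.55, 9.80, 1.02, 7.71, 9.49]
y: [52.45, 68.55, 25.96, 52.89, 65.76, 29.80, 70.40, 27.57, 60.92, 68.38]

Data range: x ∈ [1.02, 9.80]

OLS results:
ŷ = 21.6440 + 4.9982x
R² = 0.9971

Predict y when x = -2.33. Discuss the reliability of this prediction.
ŷ = 9.9982 (extrapolation — x = -2.33 lies outside [1.02, 9.80], so reliability is low).

Prediction calculation:
ŷ = 21.6440 + 4.9982 × (-2.33)
ŷ = 9.9982

Reliability:
- Data range: x ∈ [1.02, 9.80]
- Prediction point: x = -2.33 is 3.35 units below the observed range → this is EXTRAPOLATION, not interpolation

Why that matters here:
- The standard error of prediction grows with (x − x̄)², and x = -2.33 is far from x̄ = 6.13
- Real relationships often flatten, saturate, or turn nonlinear at extremes

A defensible statement: 'if the linear trend continued to x = -2.33, y would be about 9.9982' — the premise is untested.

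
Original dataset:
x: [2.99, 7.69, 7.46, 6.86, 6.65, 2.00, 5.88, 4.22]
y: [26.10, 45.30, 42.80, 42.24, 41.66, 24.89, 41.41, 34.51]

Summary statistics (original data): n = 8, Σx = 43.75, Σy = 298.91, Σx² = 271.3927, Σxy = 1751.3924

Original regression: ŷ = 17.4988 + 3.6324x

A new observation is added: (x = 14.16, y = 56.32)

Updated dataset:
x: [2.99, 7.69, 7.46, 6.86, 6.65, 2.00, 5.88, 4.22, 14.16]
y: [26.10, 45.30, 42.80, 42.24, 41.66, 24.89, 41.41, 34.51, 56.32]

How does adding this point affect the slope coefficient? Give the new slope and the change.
Adding the point moves β₁ from 3.6324 to 2.6509, i.e. it decreases by 0.9815 (-27.0%).

The new point has HIGH LEVERAGE: x = 14.16 is far from the original mean x̄ = 43.75/8 ≈ 5.47 (original range [2.00, 7.69]).

Step 1: Update the sums with the new point (n goes from 8 to 9)
Σx  = 43.75 + 14.16 = 57.91
Σy  = 298.91 + 56.32 = 355.23
Σx² = 271.3927 + 14.16² = 271.3927 + 200.5056 = 471.8983
Σxy = 1751.3924 + 14.16×56.32 = 1751.3924 + 797.4912 = 2548.8836

Step 2: Recompute the slope with b₁ = (nΣxy − ΣxΣy) / (nΣx² − (Σx)²)
Numerator   = 9×2548.8836 − 57.91×355.23 = 22939.9524 − 20571.3693 = 2368.5831
Denominator = 9×471.8983 − 57.91² = 4247.0847 − 3353.5681 = 893.5166
b₁(new) = 2368.5831 / 893.5166 = 2.6509

(Same formula on the original sums: (8×1751.3924 − 43.75×298.91) / (8×271.3927 − 43.75²) = 933.8267 / 257.0791 = 3.6324, matching the given fit.)

Step 3: Change in slope
Δβ₁ = 2.6509 − 3.6324 = -0.9815
Relative change = -0.9815 / 3.6324 × 100% = -27.0%
→ the slope decreases when the point is added.

Because the point sits below the extension of the original line at a high-leverage x, it tilts the fit down.
In practice: check such a point for data-entry or measurement error.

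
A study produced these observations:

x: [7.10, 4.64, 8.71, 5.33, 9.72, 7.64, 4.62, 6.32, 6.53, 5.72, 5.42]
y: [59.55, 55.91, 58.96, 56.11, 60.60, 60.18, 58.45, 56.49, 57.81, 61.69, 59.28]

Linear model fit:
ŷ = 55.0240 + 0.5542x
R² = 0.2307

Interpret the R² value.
The model explains 23.07% of the variance in y (R² = 0.2307), leaving 76.93% unexplained; the fit is weak.

R² (coefficient of determination) measures the proportion of variance in y explained by the regression model.

Here R² = 0.2307:
- Explained: 23.07% of the variation in y
- Unexplained (residual): 100% − 23.07% = 76.93%
- Rule of thumb (below 0.3 weak; 0.3 to below 0.7 moderate; 0.7 and above strong) → weak

Note: R² says nothing about causation, and a high R² does not by itself mean the linear form is appropriate — check the residuals.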